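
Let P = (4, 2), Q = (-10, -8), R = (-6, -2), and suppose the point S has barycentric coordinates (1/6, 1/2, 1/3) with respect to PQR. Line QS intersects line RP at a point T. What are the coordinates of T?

Line QS meets RP where the Q-coordinate vanishes; zeroing S's Q-weight and renormalizing leaves R, P-weights 1/3 : 1/6 → (2/3, 1/3).
So T = (2/3)·R + (1/3)·P = (-8/3, -2/3).

(-8/3, -2/3)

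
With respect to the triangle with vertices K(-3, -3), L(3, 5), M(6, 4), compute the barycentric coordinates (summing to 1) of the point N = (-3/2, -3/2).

Signed area of the reference triangle: [KLM] = ½·((-3)·(5−4) + 3·(4−(-3)) + 6·(-3−5)) = ½·(-3 + 21 − 48) = -15.
[NLM] = ½·((-3/2)·(5−4) + 3·(4−(-3/2)) + 6·(-3/2−5)) = ½·(-3/2 + 33/2 − 39) = -12, so the K-coordinate is (-12)/(-15) = 4/5.
[KNM] = ½·((-3)·(-3/2−4) + (-3/2)·(4−(-3)) + 6·(-3−(-3/2))) = ½·(33/2 − 21/2 − 9) = -3/2, so the L-coordinate is 1/10.
[KLN] = ½·((-3)·(5−(-3/2)) + 3·(-3/2−(-3)) + (-3/2)·(-3−5)) = ½·(-39/2 + 9/2 + 12) = -3/2, so the M-coordinate is 1/10.
Check: 4/5 + 1/10 + 1/10 = 1.

(4/5, 1/10, 1/10)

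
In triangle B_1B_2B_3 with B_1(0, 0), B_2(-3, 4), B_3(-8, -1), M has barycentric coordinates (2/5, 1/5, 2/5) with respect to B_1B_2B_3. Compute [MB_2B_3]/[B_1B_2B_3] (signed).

The signed ratio [MB_2B_3]/[B_1B_2B_3] equals the barycentric coordinate of M at vertex B_1, which is 2/5.

2/5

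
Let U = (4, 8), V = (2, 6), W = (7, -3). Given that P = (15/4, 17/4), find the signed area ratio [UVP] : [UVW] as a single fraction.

1/4

[UVW] = ½·(4·(6−(-3)) + 2·(-3−8) + 7·(8−6)) = ½·(36 − 22 + 14) = 14.
[UVP] = ½·(4·(6−(17/4)) + 2·(17/4−8) + (15/4)·(8−6)) = ½·(7 − 15/2 + 15/2) = 7/2, so the ratio is (7/2)/14 = 1/4.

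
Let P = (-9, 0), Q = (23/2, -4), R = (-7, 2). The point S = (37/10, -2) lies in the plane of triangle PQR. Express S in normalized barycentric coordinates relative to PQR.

Signed area of the reference triangle: [PQR] = ½·((-9)·(-4−2) + (23/2)·(2−0) + (-7)·(0−(-4))) = ½·(54 + 23 − 28) = 49/2.
[SQR] = ½·((37/10)·(-4−2) + (23/2)·(2−(-2)) + (-7)·(-2−(-4))) = ½·(-111/5 + 46 − 14) = 49/10, so the P-coordinate is (49/10)/(49/2) = 1/5.
[PSR] = ½·((-9)·(-2−2) + (37/10)·(2−0) + (-7)·(0−(-2))) = ½·(36 + 37/5 − 14) = 147/10, so the Q-coordinate is 3/5.
[PQS] = ½·((-9)·(-4−(-2)) + (23/2)·(-2−0) + (37/10)·(0−(-4))) = ½·(18 − 23 + 74/5) = 49/10, so the R-coordinate is 1/5.

(1/5, 3/5, 1/5)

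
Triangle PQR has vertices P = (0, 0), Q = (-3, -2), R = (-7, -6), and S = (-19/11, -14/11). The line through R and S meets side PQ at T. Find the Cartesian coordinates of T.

Barycentric coordinates of S with respect to PQR: (6/11, 4/11, 1/11).
On side PQ the R-coordinate is zero; dropping S's R-weight 1/11 and renormalizing the remaining 6/11 : 4/11 gives weights 3/5, 2/5 on P, Q.
T = (3/5)·(0, 0) + (2/5)·(-3, -2) = (-6/5, -4/5).

(-6/5, -4/5)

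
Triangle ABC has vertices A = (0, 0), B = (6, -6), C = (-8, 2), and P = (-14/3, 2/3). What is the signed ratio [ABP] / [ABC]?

2/3

[ABC] = ½·(0·(-6−2) + 6·(2−0) + (-8)·(0−(-6))) = ½·(0 + 12 − 48) = -18.
[ABP] = ½·(0·(-6−(2/3)) + 6·(2/3−0) + (-14/3)·(0−(-6))) = ½·(0 + 4 − 28) = -12, so the ratio is (-12)/(-18) = 2/3.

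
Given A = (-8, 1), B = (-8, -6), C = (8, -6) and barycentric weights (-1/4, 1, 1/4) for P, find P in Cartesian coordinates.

P = (-1/4)·A + 1·B + (1/4)·C.
x-coordinate: (-1/4)·(-8) + 1·(-8) + (1/4)·8 = -4.
y-coordinate: (-1/4)·1 + 1·(-6) + (1/4)·(-6) = -31/4.

(-4, -31/4)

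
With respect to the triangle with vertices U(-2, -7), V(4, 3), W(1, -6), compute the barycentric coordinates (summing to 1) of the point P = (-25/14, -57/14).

Signed area of the reference triangle: [UVW] = ½·((-2)·(3−(-6)) + 4·(-6−(-7)) + 1·(-7−3)) = ½·(-18 + 4 − 10) = -12.
[PVW] = ½·((-25/14)·(3−(-6)) + 4·(-6−(-57/14)) + 1·(-57/14−3)) = ½·(-225/14 − 54/7 − 99/14) = -108/7, so the U-coordinate is (-108/7)/(-12) = 9/7.
[UPW] = ½·((-2)·(-57/14−(-6)) + (-25/14)·(-6−(-7)) + 1·(-7−(-57/14))) = ½·(-27/7 − 25/14 − 41/14) = -30/7, so the V-coordinate is 5/14.
[UVP] = ½·((-2)·(3−(-57/14)) + 4·(-57/14−(-7)) + (-25/14)·(-7−3)) = ½·(-99/7 + 82/7 + 125/7) = 54/7, so the W-coordinate is -9/14.
Check: 9/7 + 5/14 − 9/14 = 1.

(9/7, 5/14, -9/14)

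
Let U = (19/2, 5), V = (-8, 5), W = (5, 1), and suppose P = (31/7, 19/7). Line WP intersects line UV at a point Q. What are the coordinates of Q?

Barycentric coordinates of P with respect to UVW: (2/7, 1/7, 4/7).
On side UV the W-coordinate is zero; dropping P's W-weight 4/7 and renormalizing the remaining 2/7 : 1/7 gives weights 2/3, 1/3 on U, V.
Q = (2/3)·(19/2, 5) + (1/3)·(-8, 5) = (11/3, 5).

(11/3, 5)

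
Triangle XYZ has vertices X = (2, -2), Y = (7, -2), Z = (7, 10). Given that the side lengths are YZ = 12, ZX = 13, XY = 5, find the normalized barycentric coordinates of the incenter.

(2/5, 13/30, 1/6)

The incenter has barycentric coordinates proportional to the opposite side lengths: (12 : 13 : 5).
Normalizing by 12+13+5 = 30 gives (2/5, 13/30, 1/6).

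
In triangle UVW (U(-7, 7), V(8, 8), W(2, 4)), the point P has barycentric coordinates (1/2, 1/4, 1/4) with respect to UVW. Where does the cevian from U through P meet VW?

(5, 6)

Line UP meets VW where the U-coordinate vanishes; zeroing P's U-weight and renormalizing leaves V, W-weights 1/4 : 1/4 → (1/2, 1/2).
So Q = (1/2)·V + (1/2)·W = (5, 6).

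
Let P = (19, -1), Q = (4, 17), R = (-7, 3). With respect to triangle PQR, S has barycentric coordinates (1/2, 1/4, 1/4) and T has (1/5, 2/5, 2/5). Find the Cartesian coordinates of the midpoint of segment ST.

(227/40, 123/20)

Barycentric coordinates of the midpoint are the average: (7/20, 13/40, 13/40).
Converting: (7/20)·P + (13/40)·Q + (13/40)·R = (227/40, 123/20).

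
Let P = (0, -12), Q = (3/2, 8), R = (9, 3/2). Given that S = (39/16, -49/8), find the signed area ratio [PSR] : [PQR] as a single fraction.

1/8

[PQR] = ½·(0·(8−(3/2)) + (3/2)·(3/2−(-12)) + 9·(-12−8)) = ½·(0 + 81/4 − 180) = -639/8.
[PSR] = ½·(0·(-49/8−(3/2)) + (39/16)·(3/2−(-12)) + 9·(-12−(-49/8))) = ½·(0 + 1053/32 − 423/8) = -639/64, so the ratio is (-639/64)/(-639/8) = 1/8.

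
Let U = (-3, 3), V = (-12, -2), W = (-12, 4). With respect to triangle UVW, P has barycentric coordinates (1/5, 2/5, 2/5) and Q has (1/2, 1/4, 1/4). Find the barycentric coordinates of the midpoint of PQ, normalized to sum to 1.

Since both coordinate triples sum to 1, the midpoint's barycentrics are the componentwise average.
(1/5+1/2)/2 = 7/20; similarly 13/40 and 13/40.

(7/20, 13/40, 13/40)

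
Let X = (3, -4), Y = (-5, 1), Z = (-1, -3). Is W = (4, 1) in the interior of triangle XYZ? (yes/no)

no

Barycentric coordinates of W: (3, 7/4, -15/4).
The three coordinates are positive, positive, negative; a point is interior exactly when all three are positive.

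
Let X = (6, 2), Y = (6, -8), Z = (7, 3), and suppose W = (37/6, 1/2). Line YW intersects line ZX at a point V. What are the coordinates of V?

Barycentric coordinates of W with respect to XYZ: (2/3, 1/6, 1/6).
On side ZX the Y-coordinate is zero; dropping W's Y-weight 1/6 and renormalizing the remaining 1/6 : 2/3 gives weights 1/5, 4/5 on Z, X.
V = (1/5)·(7, 3) + (4/5)·(6, 2) = (31/5, 11/5).

(31/5, 11/5)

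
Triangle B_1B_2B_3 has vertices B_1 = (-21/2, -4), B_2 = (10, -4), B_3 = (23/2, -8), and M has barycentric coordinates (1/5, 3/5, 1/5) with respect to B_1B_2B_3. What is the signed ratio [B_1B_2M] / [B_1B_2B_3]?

1/5

The signed ratio [B_1B_2M]/[B_1B_2B_3] equals the barycentric coordinate of M at vertex B_3, which is 1/5.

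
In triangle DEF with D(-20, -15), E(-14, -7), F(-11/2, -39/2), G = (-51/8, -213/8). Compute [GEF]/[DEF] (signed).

1/2

[DEF] = ½·((-20)·(-7−(-39/2)) + (-14)·(-39/2−(-15)) + (-11/2)·(-15−(-7))) = ½·(-250 + 63 + 44) = -143/2.
[GEF] = ½·((-51/8)·(-7−(-39/2)) + (-14)·(-39/2−(-213/8)) + (-11/2)·(-213/8−(-7))) = ½·(-1275/16 − 399/4 + 1727/16) = -143/4, so the ratio is (-143/4)/(-143/2) = 1/2.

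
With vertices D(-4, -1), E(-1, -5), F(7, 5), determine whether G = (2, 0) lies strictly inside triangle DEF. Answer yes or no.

yes

Barycentric coordinates of G: (5/31, 25/62, 27/62).
The three coordinates are positive, positive, positive; a point is interior exactly when all three are positive.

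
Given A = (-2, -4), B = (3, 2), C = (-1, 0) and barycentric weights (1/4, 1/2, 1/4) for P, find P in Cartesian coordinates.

P = (1/4)·A + (1/2)·B + (1/4)·C.
x-coordinate: (1/4)·(-2) + (1/2)·3 + (1/4)·(-1) = 3/4.
y-coordinate: (1/4)·(-4) + (1/2)·2 + (1/4)·0 = 0.

(3/4, 0)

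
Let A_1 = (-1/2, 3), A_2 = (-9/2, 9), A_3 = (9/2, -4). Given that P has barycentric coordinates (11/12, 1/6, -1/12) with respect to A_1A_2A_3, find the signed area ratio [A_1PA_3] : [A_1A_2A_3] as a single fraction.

1/6

The signed ratio [A_1PA_3]/[A_1A_2A_3] equals the barycentric coordinate of P at vertex A_2, which is 1/6.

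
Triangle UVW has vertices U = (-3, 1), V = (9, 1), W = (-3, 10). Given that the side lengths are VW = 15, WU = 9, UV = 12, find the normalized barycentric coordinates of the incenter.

The incenter has barycentric coordinates proportional to the opposite side lengths: (15 : 9 : 12).
Normalizing by 15+9+12 = 36 gives (5/12, 1/4, 1/3).

(5/12, 1/4, 1/3)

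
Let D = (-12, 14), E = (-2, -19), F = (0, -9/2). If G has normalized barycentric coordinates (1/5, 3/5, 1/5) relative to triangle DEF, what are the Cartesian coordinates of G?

(-18/5, -19/2)

G = (1/5)·D + (3/5)·E + (1/5)·F.
x-coordinate: (1/5)·(-12) + (3/5)·(-2) + (1/5)·0 = -18/5.
y-coordinate: (1/5)·14 + (3/5)·(-19) + (1/5)·(-9/2) = -19/2.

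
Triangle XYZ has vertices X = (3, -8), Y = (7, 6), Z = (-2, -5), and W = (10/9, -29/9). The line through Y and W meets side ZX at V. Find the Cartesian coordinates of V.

(-4/7, -41/7)

Barycentric coordinates of W with respect to XYZ: (2/9, 2/9, 5/9).
On side ZX the Y-coordinate is zero; dropping W's Y-weight 2/9 and renormalizing the remaining 5/9 : 2/9 gives weights 5/7, 2/7 on Z, X.
V = (5/7)·(-2, -5) + (2/7)·(3, -8) = (-4/7, -41/7).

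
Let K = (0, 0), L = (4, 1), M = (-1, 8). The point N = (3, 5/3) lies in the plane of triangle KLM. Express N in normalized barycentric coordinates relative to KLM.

Signed area of the reference triangle: [KLM] = ½·(0·(1−8) + 4·(8−0) + (-1)·(0−1)) = ½·(0 + 32 + 1) = 33/2.
[NLM] = ½·(3·(1−8) + 4·(8−(5/3)) + (-1)·(5/3−1)) = ½·(-21 + 76/3 − 2/3) = 11/6, so the K-coordinate is (11/6)/(33/2) = 1/9.
[KNM] = ½·(0·(5/3−8) + 3·(8−0) + (-1)·(0−(5/3))) = ½·(0 + 24 + 5/3) = 77/6, so the L-coordinate is 7/9.
[KLN] = ½·(0·(1−(5/3)) + 4·(5/3−0) + 3·(0−1)) = ½·(0 + 20/3 − 3) = 11/6, so the M-coordinate is 1/9.

(1/9, 7/9, 1/9)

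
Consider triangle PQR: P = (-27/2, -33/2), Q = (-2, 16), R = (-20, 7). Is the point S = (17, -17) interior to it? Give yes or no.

no

Barycentric coordinates of S: (170/107, 1427/963, -1994/963).
The three coordinates are positive, positive, negative; a point is interior exactly when all three are positive.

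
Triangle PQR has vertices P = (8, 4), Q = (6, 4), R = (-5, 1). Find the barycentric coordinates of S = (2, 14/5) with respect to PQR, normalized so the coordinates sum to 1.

(1/5, 2/5, 2/5)

Signed area of the reference triangle: [PQR] = ½·(8·(4−1) + 6·(1−4) + (-5)·(4−4)) = ½·(24 − 18 + 0) = 3.
[SQR] = ½·(2·(4−1) + 6·(1−(14/5)) + (-5)·(14/5−4)) = ½·(6 − 54/5 + 6) = 3/5, so the P-coordinate is (3/5)/3 = 1/5.
[PSR] = ½·(8·(14/5−1) + 2·(1−4) + (-5)·(4−(14/5))) = ½·(72/5 − 6 − 6) = 6/5, so the Q-coordinate is 2/5.
[PQS] = ½·(8·(4−(14/5)) + 6·(14/5−4) + 2·(4−4)) = ½·(48/5 − 36/5 + 0) = 6/5, so the R-coordinate is 2/5.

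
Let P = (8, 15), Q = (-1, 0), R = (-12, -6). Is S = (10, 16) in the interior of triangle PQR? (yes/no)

Barycentric coordinates of S: (110/111, 22/111, -7/37).
The three coordinates are positive, positive, negative; a point is interior exactly when all three are positive.

no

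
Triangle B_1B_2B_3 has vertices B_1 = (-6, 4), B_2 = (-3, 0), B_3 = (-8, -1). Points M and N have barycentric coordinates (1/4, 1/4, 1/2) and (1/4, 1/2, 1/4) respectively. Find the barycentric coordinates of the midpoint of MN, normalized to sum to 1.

Since both coordinate triples sum to 1, the midpoint's barycentrics are the componentwise average.
(1/4+1/4)/2 = 1/4; similarly 3/8 and 3/8.

(1/4, 3/8, 3/8)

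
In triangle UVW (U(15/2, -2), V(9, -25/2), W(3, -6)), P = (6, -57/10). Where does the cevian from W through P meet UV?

(8, -11/2)

Barycentric coordinates of P with respect to UVW: (2/5, 1/5, 2/5).
On side UV the W-coordinate is zero; dropping P's W-weight 2/5 and renormalizing the remaining 2/5 : 1/5 gives weights 2/3, 1/3 on U, V.
Q = (2/3)·(15/2, -2) + (1/3)·(9, -25/2) = (8, -11/2).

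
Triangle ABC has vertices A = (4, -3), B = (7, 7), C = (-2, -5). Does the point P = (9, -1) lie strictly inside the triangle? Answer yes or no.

Barycentric coordinates of P: (16/9, 1/27, -22/27).
The three coordinates are positive, positive, negative; a point is interior exactly when all three are positive.

no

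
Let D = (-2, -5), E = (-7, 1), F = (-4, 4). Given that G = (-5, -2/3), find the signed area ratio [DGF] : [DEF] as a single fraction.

[DEF] = ½·((-2)·(1−4) + (-7)·(4−(-5)) + (-4)·(-5−1)) = ½·(6 − 63 + 24) = -33/2.
[DGF] = ½·((-2)·(-2/3−4) + (-5)·(4−(-5)) + (-4)·(-5−(-2/3))) = ½·(28/3 − 45 + 52/3) = -55/6, so the ratio is (-55/6)/(-33/2) = 5/9.

5/9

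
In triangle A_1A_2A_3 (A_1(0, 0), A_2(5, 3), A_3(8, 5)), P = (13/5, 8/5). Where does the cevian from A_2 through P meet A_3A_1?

(2, 5/4)

Barycentric coordinates of P with respect to A_1A_2A_3: (3/5, 1/5, 1/5).
On side A_3A_1 the A_2-coordinate is zero; dropping P's A_2-weight 1/5 and renormalizing the remaining 1/5 : 3/5 gives weights 1/4, 3/4 on A_3, A_1.
Q = (1/4)·(8, 5) + (3/4)·(0, 0) = (2, 5/4).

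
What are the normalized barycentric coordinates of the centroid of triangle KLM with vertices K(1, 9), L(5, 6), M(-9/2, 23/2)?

The centroid is the average of the vertices, so each weight is 1/3.

(1/3, 1/3, 1/3)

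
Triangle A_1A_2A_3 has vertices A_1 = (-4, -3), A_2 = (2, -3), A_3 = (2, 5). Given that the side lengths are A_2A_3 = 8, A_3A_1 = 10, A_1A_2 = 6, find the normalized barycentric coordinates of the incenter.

The incenter has barycentric coordinates proportional to the opposite side lengths: (8 : 10 : 6).
Normalizing by 8+10+6 = 24 gives (1/3, 5/12, 1/4).

(1/3, 5/12, 1/4)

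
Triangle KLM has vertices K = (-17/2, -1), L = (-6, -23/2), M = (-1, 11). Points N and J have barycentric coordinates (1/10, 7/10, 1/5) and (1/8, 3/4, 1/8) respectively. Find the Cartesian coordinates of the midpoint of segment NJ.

Barycentric coordinates of the midpoint are the average: (9/80, 29/40, 13/80).
Converting: (9/80)·K + (29/40)·L + (13/80)·M = (-175/32, -533/80).

(-175/32, -533/80)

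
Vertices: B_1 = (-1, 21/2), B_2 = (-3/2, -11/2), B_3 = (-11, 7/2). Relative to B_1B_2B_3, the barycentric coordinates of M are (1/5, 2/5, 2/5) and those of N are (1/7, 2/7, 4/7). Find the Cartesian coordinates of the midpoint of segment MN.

Barycentric coordinates of the midpoint are the average: (6/35, 12/35, 17/35).
Converting: (6/35)·B_1 + (12/35)·B_2 + (17/35)·B_3 = (-211/35, 113/70).

(-211/35, 113/70)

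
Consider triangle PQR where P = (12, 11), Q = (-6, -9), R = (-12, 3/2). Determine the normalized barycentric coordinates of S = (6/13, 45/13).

Signed area of the reference triangle: [PQR] = ½·(12·(-9−(3/2)) + (-6)·(3/2−11) + (-12)·(11−(-9))) = ½·(-126 + 57 − 240) = -309/2.
[SQR] = ½·((6/13)·(-9−(3/2)) + (-6)·(3/2−(45/13)) + (-12)·(45/13−(-9))) = ½·(-63/13 + 153/13 − 1944/13) = -927/13, so the P-coordinate is (-927/13)/(-309/2) = 6/13.
[PSR] = ½·(12·(45/13−(3/2)) + (6/13)·(3/2−11) + (-12)·(11−(45/13))) = ½·(306/13 − 57/13 − 1176/13) = -927/26, so the Q-coordinate is 3/13.
[PQS] = ½·(12·(-9−(45/13)) + (-6)·(45/13−11) + (6/13)·(11−(-9))) = ½·(-1944/13 + 588/13 + 120/13) = -618/13, so the R-coordinate is 4/13.

(6/13, 3/13, 4/13)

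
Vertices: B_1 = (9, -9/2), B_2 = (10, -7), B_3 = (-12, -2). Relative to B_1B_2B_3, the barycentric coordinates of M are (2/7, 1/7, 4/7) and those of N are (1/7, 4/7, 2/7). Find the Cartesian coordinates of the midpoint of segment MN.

(5/14, -121/28)

Barycentric coordinates of the midpoint are the average: (3/14, 5/14, 3/7).
Converting: (3/14)·B_1 + (5/14)·B_2 + (3/7)·B_3 = (5/14, -121/28).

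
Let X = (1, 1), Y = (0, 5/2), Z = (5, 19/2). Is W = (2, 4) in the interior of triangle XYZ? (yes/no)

yes

Barycentric coordinates of W: (13/29, 7/29, 9/29).
The three coordinates are positive, positive, positive; a point is interior exactly when all three are positive.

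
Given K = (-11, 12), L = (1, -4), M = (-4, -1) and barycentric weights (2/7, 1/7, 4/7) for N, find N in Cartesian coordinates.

N = (2/7)·K + (1/7)·L + (4/7)·M.
x-coordinate: (2/7)·(-11) + (1/7)·1 + (4/7)·(-4) = -37/7.
y-coordinate: (2/7)·12 + (1/7)·(-4) + (4/7)·(-1) = 16/7.

(-37/7, 16/7)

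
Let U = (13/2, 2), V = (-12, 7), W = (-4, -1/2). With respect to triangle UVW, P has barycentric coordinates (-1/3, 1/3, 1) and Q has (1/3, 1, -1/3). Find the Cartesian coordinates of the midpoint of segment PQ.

(-28/3, 9/2)

Barycentric coordinates of the midpoint are the average: (0, 2/3, 1/3).
Converting: 0·U + (2/3)·V + (1/3)·W = (-28/3, 9/2).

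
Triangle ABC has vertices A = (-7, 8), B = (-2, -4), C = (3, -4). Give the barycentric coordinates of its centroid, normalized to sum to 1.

(1/3, 1/3, 1/3)

The centroid is the average of the vertices, so each weight is 1/3.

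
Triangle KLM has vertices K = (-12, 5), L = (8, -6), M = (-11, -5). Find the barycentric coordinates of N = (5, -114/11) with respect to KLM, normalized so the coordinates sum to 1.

(-5/11, 9/11, 7/11)

Signed area of the reference triangle: [KLM] = ½·((-12)·(-6−(-5)) + 8·(-5−5) + (-11)·(5−(-6))) = ½·(12 − 80 − 121) = -189/2.
[NLM] = ½·(5·(-6−(-5)) + 8·(-5−(-114/11)) + (-11)·(-114/11−(-6))) = ½·(-5 + 472/11 + 48) = 945/22, so the K-coordinate is (945/22)/(-189/2) = -5/11.
[KNM] = ½·((-12)·(-114/11−(-5)) + 5·(-5−5) + (-11)·(5−(-114/11))) = ½·(708/11 − 50 − 169) = -1701/22, so the L-coordinate is 9/11.
[KLN] = ½·((-12)·(-6−(-114/11)) + 8·(-114/11−5) + 5·(5−(-6))) = ½·(-576/11 − 1352/11 + 55) = -1323/22, so the M-coordinate is 7/11.
Check: -5/11 + 9/11 + 7/11 = 1.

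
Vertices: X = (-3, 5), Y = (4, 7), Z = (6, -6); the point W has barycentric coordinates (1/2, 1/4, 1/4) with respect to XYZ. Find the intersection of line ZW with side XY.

(-2/3, 17/3)

Line ZW meets XY where the Z-coordinate vanishes; zeroing W's Z-weight and renormalizing leaves X, Y-weights 1/2 : 1/4 → (2/3, 1/3).
So V = (2/3)·X + (1/3)·Y = (-2/3, 17/3).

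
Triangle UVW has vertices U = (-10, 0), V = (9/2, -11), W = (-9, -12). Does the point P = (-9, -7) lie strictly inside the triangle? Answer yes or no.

Barycentric coordinates of P: (135/326, 5/163, 181/326).
The three coordinates are positive, positive, positive; a point is interior exactly when all three are positive.

yes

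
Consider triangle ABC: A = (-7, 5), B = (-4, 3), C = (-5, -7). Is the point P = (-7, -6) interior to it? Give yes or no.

no

Barycentric coordinates of P: (21/32, -11/16, 33/32).
The three coordinates are positive, negative, positive; a point is interior exactly when all three are positive.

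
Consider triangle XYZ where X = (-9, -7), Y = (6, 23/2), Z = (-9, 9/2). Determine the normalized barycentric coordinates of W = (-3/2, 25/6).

Signed area of the reference triangle: [XYZ] = ½·((-9)·(23/2−(9/2)) + 6·(9/2−(-7)) + (-9)·(-7−(23/2))) = ½·(-63 + 69 + 333/2) = 345/4.
[WYZ] = ½·((-3/2)·(23/2−(9/2)) + 6·(9/2−(25/6)) + (-9)·(25/6−(23/2))) = ½·(-21/2 + 2 + 66) = 115/4, so the X-coordinate is (115/4)/(345/4) = 1/3.
[XWZ] = ½·((-9)·(25/6−(9/2)) + (-3/2)·(9/2−(-7)) + (-9)·(-7−(25/6))) = ½·(3 − 69/4 + 201/2) = 345/8, so the Y-coordinate is 1/2.
[XYW] = ½·((-9)·(23/2−(25/6)) + 6·(25/6−(-7)) + (-3/2)·(-7−(23/2))) = ½·(-66 + 67 + 111/4) = 115/8, so the Z-coordinate is 1/6.
Check: 1/3 + 1/2 + 1/6 = 1.

(1/3, 1/2, 1/6)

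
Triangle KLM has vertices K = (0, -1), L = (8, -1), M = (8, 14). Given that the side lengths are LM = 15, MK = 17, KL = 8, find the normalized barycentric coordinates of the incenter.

(3/8, 17/40, 1/5)

The incenter has barycentric coordinates proportional to the opposite side lengths: (15 : 17 : 8).
Normalizing by 15+17+8 = 40 gives (3/8, 17/40, 1/5).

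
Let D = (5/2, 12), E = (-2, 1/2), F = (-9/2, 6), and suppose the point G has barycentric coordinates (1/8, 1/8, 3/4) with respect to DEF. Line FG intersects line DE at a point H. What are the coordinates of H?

(1/4, 25/4)

Line FG meets DE where the F-coordinate vanishes; zeroing G's F-weight and renormalizing leaves D, E-weights 1/8 : 1/8 → (1/2, 1/2).
So H = (1/2)·D + (1/2)·E = (1/4, 25/4).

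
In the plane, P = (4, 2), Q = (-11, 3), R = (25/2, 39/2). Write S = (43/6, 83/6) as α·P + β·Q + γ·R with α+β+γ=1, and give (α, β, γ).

(1/6, 1/6, 2/3)

Signed area of the reference triangle: [PQR] = ½·(4·(3−(39/2)) + (-11)·(39/2−2) + (25/2)·(2−3)) = ½·(-66 − 385/2 − 25/2) = -271/2.
[SQR] = ½·((43/6)·(3−(39/2)) + (-11)·(39/2−(83/6)) + (25/2)·(83/6−3)) = ½·(-473/4 − 187/3 + 1625/12) = -271/12, so the P-coordinate is (-271/12)/(-271/2) = 1/6.
[PSR] = ½·(4·(83/6−(39/2)) + (43/6)·(39/2−2) + (25/2)·(2−(83/6))) = ½·(-68/3 + 1505/12 − 1775/12) = -271/12, so the Q-coordinate is 1/6.
[PQS] = ½·(4·(3−(83/6)) + (-11)·(83/6−2) + (43/6)·(2−3)) = ½·(-130/3 − 781/6 − 43/6) = -271/3, so the R-coordinate is 2/3.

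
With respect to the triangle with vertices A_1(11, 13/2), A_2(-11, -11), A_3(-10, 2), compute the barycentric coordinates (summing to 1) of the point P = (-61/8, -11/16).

(1/8, 1/4, 5/8)

Signed area of the reference triangle: [A_1A_2A_3] = ½·(11·(-11−2) + (-11)·(2−(13/2)) + (-10)·(13/2−(-11))) = ½·(-143 + 99/2 − 175) = -537/4.
[PA_2A_3] = ½·((-61/8)·(-11−2) + (-11)·(2−(-11/16)) + (-10)·(-11/16−(-11))) = ½·(793/8 − 473/16 − 825/8) = -537/32, so the A_1-coordinate is (-537/32)/(-537/4) = 1/8.
[A_1PA_3] = ½·(11·(-11/16−2) + (-61/8)·(2−(13/2)) + (-10)·(13/2−(-11/16))) = ½·(-473/16 + 549/16 − 575/8) = -537/16, so the A_2-coordinate is 1/4.
[A_1A_2P] = ½·(11·(-11−(-11/16)) + (-11)·(-11/16−(13/2)) + (-61/8)·(13/2−(-11))) = ½·(-1815/16 + 1265/16 − 2135/16) = -2685/32, so the A_3-coordinate is 5/8.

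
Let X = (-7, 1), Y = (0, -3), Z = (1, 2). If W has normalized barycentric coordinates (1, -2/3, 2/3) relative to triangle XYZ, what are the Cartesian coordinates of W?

W = 1·X + (-2/3)·Y + (2/3)·Z.
x-coordinate: 1·(-7) + (-2/3)·0 + (2/3)·1 = -19/3.
y-coordinate: 1·1 + (-2/3)·(-3) + (2/3)·2 = 13/3.

(-19/3, 13/3)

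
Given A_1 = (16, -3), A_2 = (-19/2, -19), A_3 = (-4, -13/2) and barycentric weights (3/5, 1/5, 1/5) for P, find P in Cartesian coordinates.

(69/10, -69/10)

P = (3/5)·A_1 + (1/5)·A_2 + (1/5)·A_3.
x-coordinate: (3/5)·16 + (1/5)·(-19/2) + (1/5)·(-4) = 69/10.
y-coordinate: (3/5)·(-3) + (1/5)·(-19) + (1/5)·(-13/2) = -69/10.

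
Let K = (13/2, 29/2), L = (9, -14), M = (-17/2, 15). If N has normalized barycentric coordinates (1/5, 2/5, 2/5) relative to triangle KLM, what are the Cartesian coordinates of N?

N = (1/5)·K + (2/5)·L + (2/5)·M.
x-coordinate: (1/5)·(13/2) + (2/5)·9 + (2/5)·(-17/2) = 3/2.
y-coordinate: (1/5)·(29/2) + (2/5)·(-14) + (2/5)·15 = 33/10.

(3/2, 33/10)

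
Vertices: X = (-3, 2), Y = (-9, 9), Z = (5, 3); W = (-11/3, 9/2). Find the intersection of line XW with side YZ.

(-13/3, 7)

Barycentric coordinates of W with respect to XYZ: (1/2, 1/3, 1/6).
On side YZ the X-coordinate is zero; dropping W's X-weight 1/2 and renormalizing the remaining 1/3 : 1/6 gives weights 2/3, 1/3 on Y, Z.
V = (2/3)·(-9, 9) + (1/3)·(5, 3) = (-13/3, 7).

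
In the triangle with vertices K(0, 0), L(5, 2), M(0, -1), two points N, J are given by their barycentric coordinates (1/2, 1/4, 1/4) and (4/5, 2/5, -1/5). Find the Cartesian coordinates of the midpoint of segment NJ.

Barycentric coordinates of the midpoint are the average: (13/20, 13/40, 1/40).
Converting: (13/20)·K + (13/40)·L + (1/40)·M = (13/8, 5/8).

(13/8, 5/8)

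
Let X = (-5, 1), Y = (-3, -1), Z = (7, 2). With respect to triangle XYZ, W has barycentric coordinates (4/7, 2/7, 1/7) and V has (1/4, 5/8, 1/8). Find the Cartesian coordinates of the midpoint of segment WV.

Barycentric coordinates of the midpoint are the average: (23/56, 51/112, 15/112).
Converting: (23/56)·X + (51/112)·Y + (15/112)·Z = (-139/56, 25/112).

(-139/56, 25/112)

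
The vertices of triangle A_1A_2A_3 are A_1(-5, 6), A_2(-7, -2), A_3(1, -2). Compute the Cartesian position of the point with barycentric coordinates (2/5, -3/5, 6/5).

(17/5, 6/5)

P = (2/5)·A_1 + (-3/5)·A_2 + (6/5)·A_3.
x-coordinate: (2/5)·(-5) + (-3/5)·(-7) + (6/5)·1 = 17/5.
y-coordinate: (2/5)·6 + (-3/5)·(-2) + (6/5)·(-2) = 6/5.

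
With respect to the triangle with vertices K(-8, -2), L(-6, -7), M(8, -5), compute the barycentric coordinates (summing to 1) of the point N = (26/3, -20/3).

Signed area of the reference triangle: [KLM] = ½·((-8)·(-7−(-5)) + (-6)·(-5−(-2)) + 8·(-2−(-7))) = ½·(16 + 18 + 40) = 37.
[NLM] = ½·((26/3)·(-7−(-5)) + (-6)·(-5−(-20/3)) + 8·(-20/3−(-7))) = ½·(-52/3 − 10 + 8/3) = -37/3, so the K-coordinate is (-37/3)/37 = -1/3.
[KNM] = ½·((-8)·(-20/3−(-5)) + (26/3)·(-5−(-2)) + 8·(-2−(-20/3))) = ½·(40/3 − 26 + 112/3) = 37/3, so the L-coordinate is 1/3.
[KLN] = ½·((-8)·(-7−(-20/3)) + (-6)·(-20/3−(-2)) + (26/3)·(-2−(-7))) = ½·(8/3 + 28 + 130/3) = 37, so the M-coordinate is 1.

(-1/3, 1/3, 1)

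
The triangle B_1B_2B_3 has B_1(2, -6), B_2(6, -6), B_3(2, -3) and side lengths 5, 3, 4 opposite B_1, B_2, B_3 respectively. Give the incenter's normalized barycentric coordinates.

The incenter has barycentric coordinates proportional to the opposite side lengths: (5 : 3 : 4).
Normalizing by 5+3+4 = 12 gives (5/12, 1/4, 1/3).

(5/12, 1/4, 1/3)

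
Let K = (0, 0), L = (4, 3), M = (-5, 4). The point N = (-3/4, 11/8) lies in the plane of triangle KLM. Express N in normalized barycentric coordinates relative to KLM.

Signed area of the reference triangle: [KLM] = ½·(0·(3−4) + 4·(4−0) + (-5)·(0−3)) = ½·(0 + 16 + 15) = 31/2.
[NLM] = ½·((-3/4)·(3−4) + 4·(4−(11/8)) + (-5)·(11/8−3)) = ½·(3/4 + 21/2 + 65/8) = 155/16, so the K-coordinate is (155/16)/(31/2) = 5/8.
[KNM] = ½·(0·(11/8−4) + (-3/4)·(4−0) + (-5)·(0−(11/8))) = ½·(0 − 3 + 55/8) = 31/16, so the L-coordinate is 1/8.
[KLN] = ½·(0·(3−(11/8)) + 4·(11/8−0) + (-3/4)·(0−3)) = ½·(0 + 11/2 + 9/4) = 31/8, so the M-coordinate is 1/4.

(5/8, 1/8, 1/4)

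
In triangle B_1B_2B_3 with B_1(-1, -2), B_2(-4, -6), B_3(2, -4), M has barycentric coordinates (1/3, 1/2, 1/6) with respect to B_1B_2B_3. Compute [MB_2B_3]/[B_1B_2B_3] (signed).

1/3

The signed ratio [MB_2B_3]/[B_1B_2B_3] equals the barycentric coordinate of M at vertex B_1, which is 1/3.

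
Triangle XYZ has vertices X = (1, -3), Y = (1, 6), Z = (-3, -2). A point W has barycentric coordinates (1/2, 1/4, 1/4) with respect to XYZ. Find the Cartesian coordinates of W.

(0, -1/2)

W = (1/2)·X + (1/4)·Y + (1/4)·Z.
x-coordinate: (1/2)·1 + (1/4)·1 + (1/4)·(-3) = 0.
y-coordinate: (1/2)·(-3) + (1/4)·6 + (1/4)·(-2) = -1/2.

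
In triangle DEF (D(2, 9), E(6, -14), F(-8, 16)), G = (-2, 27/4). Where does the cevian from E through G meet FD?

(-14/3, 41/3)

Barycentric coordinates of G with respect to DEF: (1/4, 1/4, 1/2).
On side FD the E-coordinate is zero; dropping G's E-weight 1/4 and renormalizing the remaining 1/2 : 1/4 gives weights 2/3, 1/3 on F, D.
H = (2/3)·(-8, 16) + (1/3)·(2, 9) = (-14/3, 41/3).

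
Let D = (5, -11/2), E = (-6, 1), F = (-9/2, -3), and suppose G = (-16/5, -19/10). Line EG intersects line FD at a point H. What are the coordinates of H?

Barycentric coordinates of G with respect to DEF: (1/5, 2/5, 2/5).
On side FD the E-coordinate is zero; dropping G's E-weight 2/5 and renormalizing the remaining 2/5 : 1/5 gives weights 2/3, 1/3 on F, D.
H = (2/3)·(-9/2, -3) + (1/3)·(5, -11/2) = (-4/3, -23/6).

(-4/3, -23/6)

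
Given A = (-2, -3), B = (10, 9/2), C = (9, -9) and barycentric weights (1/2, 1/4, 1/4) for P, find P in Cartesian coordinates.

P = (1/2)·A + (1/4)·B + (1/4)·C.
x-coordinate: (1/2)·(-2) + (1/4)·10 + (1/4)·9 = 15/4.
y-coordinate: (1/2)·(-3) + (1/4)·(9/2) + (1/4)·(-9) = -21/8.

(15/4, -21/8)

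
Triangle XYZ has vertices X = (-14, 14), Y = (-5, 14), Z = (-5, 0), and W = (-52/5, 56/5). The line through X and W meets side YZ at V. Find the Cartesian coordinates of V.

(-5, 7)

Barycentric coordinates of W with respect to XYZ: (3/5, 1/5, 1/5).
On side YZ the X-coordinate is zero; dropping W's X-weight 3/5 and renormalizing the remaining 1/5 : 1/5 gives weights 1/2, 1/2 on Y, Z.
V = (1/2)·(-5, 14) + (1/2)·(-5, 0) = (-5, 7).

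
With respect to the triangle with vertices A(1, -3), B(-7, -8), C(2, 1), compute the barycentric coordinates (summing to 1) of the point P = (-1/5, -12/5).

(2/5, 1/5, 2/5)

Signed area of the reference triangle: [ABC] = ½·(1·(-8−1) + (-7)·(1−(-3)) + 2·(-3−(-8))) = ½·(-9 − 28 + 10) = -27/2.
[PBC] = ½·((-1/5)·(-8−1) + (-7)·(1−(-12/5)) + 2·(-12/5−(-8))) = ½·(9/5 − 119/5 + 56/5) = -27/5, so the A-coordinate is (-27/5)/(-27/2) = 2/5.
[APC] = ½·(1·(-12/5−1) + (-1/5)·(1−(-3)) + 2·(-3−(-12/5))) = ½·(-17/5 − 4/5 − 6/5) = -27/10, so the B-coordinate is 1/5.
[ABP] = ½·(1·(-8−(-12/5)) + (-7)·(-12/5−(-3)) + (-1/5)·(-3−(-8))) = ½·(-28/5 − 21/5 − 1) = -27/5, so the C-coordinate is 2/5.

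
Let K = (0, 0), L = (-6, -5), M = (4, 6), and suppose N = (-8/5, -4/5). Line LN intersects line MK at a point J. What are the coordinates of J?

(4/3, 2)

Barycentric coordinates of N with respect to KLM: (2/5, 2/5, 1/5).
On side MK the L-coordinate is zero; dropping N's L-weight 2/5 and renormalizing the remaining 1/5 : 2/5 gives weights 1/3, 2/3 on M, K.
J = (1/3)·(4, 6) + (2/3)·(0, 0) = (4/3, 2).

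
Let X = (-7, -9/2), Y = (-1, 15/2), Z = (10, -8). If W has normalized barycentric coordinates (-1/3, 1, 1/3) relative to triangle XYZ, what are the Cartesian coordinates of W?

(14/3, 19/3)

W = (-1/3)·X + 1·Y + (1/3)·Z.
x-coordinate: (-1/3)·(-7) + 1·(-1) + (1/3)·10 = 14/3.
y-coordinate: (-1/3)·(-9/2) + 1·(15/2) + (1/3)·(-8) = 19/3.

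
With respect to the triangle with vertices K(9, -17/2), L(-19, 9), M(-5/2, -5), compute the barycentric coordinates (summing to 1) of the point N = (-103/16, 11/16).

Signed area of the reference triangle: [KLM] = ½·(9·(9−(-5)) + (-19)·(-5−(-17/2)) + (-5/2)·(-17/2−9)) = ½·(126 − 133/2 + 175/4) = 413/8.
[NLM] = ½·((-103/16)·(9−(-5)) + (-19)·(-5−(11/16)) + (-5/2)·(11/16−9)) = ½·(-721/8 + 1729/16 + 665/32) = 1239/64, so the K-coordinate is (1239/64)/(413/8) = 3/8.
[KNM] = ½·(9·(11/16−(-5)) + (-103/16)·(-5−(-17/2)) + (-5/2)·(-17/2−(11/16))) = ½·(819/16 − 721/32 + 735/32) = 413/16, so the L-coordinate is 1/2.
[KLN] = ½·(9·(9−(11/16)) + (-19)·(11/16−(-17/2)) + (-103/16)·(-17/2−9)) = ½·(1197/16 − 2793/16 + 3605/32) = 413/64, so the M-coordinate is 1/8.

(3/8, 1/2, 1/8)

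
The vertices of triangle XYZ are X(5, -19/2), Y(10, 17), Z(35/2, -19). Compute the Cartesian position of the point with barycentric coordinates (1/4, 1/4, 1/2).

W = (1/4)·X + (1/4)·Y + (1/2)·Z.
x-coordinate: (1/4)·5 + (1/4)·10 + (1/2)·(35/2) = 25/2.
y-coordinate: (1/4)·(-19/2) + (1/4)·17 + (1/2)·(-19) = -61/8.

(25/2, -61/8)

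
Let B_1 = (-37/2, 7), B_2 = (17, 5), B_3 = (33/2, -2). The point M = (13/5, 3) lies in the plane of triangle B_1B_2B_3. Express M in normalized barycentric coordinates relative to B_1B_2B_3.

Signed area of the reference triangle: [B_1B_2B_3] = ½·((-37/2)·(5−(-2)) + 17·(-2−7) + (33/2)·(7−5)) = ½·(-259/2 − 153 + 33) = -499/4.
[MB_2B_3] = ½·((13/5)·(5−(-2)) + 17·(-2−3) + (33/2)·(3−5)) = ½·(91/5 − 85 − 33) = -499/10, so the B_1-coordinate is (-499/10)/(-499/4) = 2/5.
[B_1MB_3] = ½·((-37/2)·(3−(-2)) + (13/5)·(-2−7) + (33/2)·(7−3)) = ½·(-185/2 − 117/5 + 66) = -499/20, so the B_2-coordinate is 1/5.
[B_1B_2M] = ½·((-37/2)·(5−3) + 17·(3−7) + (13/5)·(7−5)) = ½·(-37 − 68 + 26/5) = -499/10, so the B_3-coordinate is 2/5.

(2/5, 1/5, 2/5)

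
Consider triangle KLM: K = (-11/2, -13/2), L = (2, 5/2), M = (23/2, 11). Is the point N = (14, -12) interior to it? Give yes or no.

no

Barycentric coordinates of N: (959/87, -1739/87, 289/29).
The three coordinates are positive, negative, positive; a point is interior exactly when all three are positive.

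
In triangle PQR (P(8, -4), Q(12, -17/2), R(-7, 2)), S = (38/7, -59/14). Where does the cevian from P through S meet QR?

(22/5, -43/10)

Barycentric coordinates of S with respect to PQR: (2/7, 3/7, 2/7).
On side QR the P-coordinate is zero; dropping S's P-weight 2/7 and renormalizing the remaining 3/7 : 2/7 gives weights 3/5, 2/5 on Q, R.
T = (3/5)·(12, -17/2) + (2/5)·(-7, 2) = (22/5, -43/10).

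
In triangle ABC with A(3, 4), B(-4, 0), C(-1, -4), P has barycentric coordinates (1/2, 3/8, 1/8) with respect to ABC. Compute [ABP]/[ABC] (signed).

1/8

The signed ratio [ABP]/[ABC] equals the barycentric coordinate of P at vertex C, which is 1/8.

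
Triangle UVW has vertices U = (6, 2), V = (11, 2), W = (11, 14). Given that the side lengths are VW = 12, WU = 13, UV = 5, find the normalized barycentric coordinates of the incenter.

(2/5, 13/30, 1/6)

The incenter has barycentric coordinates proportional to the opposite side lengths: (12 : 13 : 5).
Normalizing by 12+13+5 = 30 gives (2/5, 13/30, 1/6).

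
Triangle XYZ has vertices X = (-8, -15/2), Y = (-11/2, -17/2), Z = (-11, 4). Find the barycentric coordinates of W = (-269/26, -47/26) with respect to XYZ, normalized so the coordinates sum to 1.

Signed area of the reference triangle: [XYZ] = ½·((-8)·(-17/2−4) + (-11/2)·(4−(-15/2)) + (-11)·(-15/2−(-17/2))) = ½·(100 − 253/4 − 11) = 103/8.
[WYZ] = ½·((-269/26)·(-17/2−4) + (-11/2)·(4−(-47/26)) + (-11)·(-47/26−(-17/2))) = ½·(6725/52 − 1661/52 − 957/13) = 309/26, so the X-coordinate is (309/26)/(103/8) = 12/13.
[XWZ] = ½·((-8)·(-47/26−4) + (-269/26)·(4−(-15/2)) + (-11)·(-15/2−(-47/26))) = ½·(604/13 − 6187/52 + 814/13) = -515/104, so the Y-coordinate is -5/13.
[XYW] = ½·((-8)·(-17/2−(-47/26)) + (-11/2)·(-47/26−(-15/2)) + (-269/26)·(-15/2−(-17/2))) = ½·(696/13 − 407/13 − 269/26) = 309/52, so the Z-coordinate is 6/13.

(12/13, -5/13, 6/13)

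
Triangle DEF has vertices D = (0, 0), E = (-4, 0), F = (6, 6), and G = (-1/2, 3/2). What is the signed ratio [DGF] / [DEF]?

[DEF] = ½·(0·(0−6) + (-4)·(6−0) + 6·(0−0)) = ½·(0 − 24 + 0) = -12.
[DGF] = ½·(0·(3/2−6) + (-1/2)·(6−0) + 6·(0−(3/2))) = ½·(0 − 3 − 9) = -6, so the ratio is (-6)/(-12) = 1/2.

1/2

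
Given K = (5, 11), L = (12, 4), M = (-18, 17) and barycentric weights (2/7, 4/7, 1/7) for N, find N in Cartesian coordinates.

N = (2/7)·K + (4/7)·L + (1/7)·M.
x-coordinate: (2/7)·5 + (4/7)·12 + (1/7)·(-18) = 40/7.
y-coordinate: (2/7)·11 + (4/7)·4 + (1/7)·17 = 55/7.

(40/7, 55/7)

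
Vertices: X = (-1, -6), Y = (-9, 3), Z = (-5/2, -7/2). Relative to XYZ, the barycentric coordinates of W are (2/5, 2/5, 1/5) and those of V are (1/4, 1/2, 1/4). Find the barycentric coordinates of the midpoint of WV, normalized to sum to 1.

(13/40, 9/20, 9/40)

Since both coordinate triples sum to 1, the midpoint's barycentrics are the componentwise average.
(2/5+1/4)/2 = 13/40; similarly 9/20 and 9/40.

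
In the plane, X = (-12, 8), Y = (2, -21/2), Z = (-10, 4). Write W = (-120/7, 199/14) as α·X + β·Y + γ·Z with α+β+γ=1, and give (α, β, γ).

Signed area of the reference triangle: [XYZ] = ½·((-12)·(-21/2−4) + 2·(4−8) + (-10)·(8−(-21/2))) = ½·(174 − 8 − 185) = -19/2.
[WYZ] = ½·((-120/7)·(-21/2−4) + 2·(4−(199/14)) + (-10)·(199/14−(-21/2))) = ½·(1740/7 − 143/7 − 1730/7) = -19/2, so the X-coordinate is (-19/2)/(-19/2) = 1.
[XWZ] = ½·((-12)·(199/14−4) + (-120/7)·(4−8) + (-10)·(8−(199/14))) = ½·(-858/7 + 480/7 + 435/7) = 57/14, so the Y-coordinate is -3/7.
[XYW] = ½·((-12)·(-21/2−(199/14)) + 2·(199/14−8) + (-120/7)·(8−(-21/2))) = ½·(2076/7 + 87/7 − 2220/7) = -57/14, so the Z-coordinate is 3/7.
Check: 1 − 3/7 + 3/7 = 1.

(1, -3/7, 3/7)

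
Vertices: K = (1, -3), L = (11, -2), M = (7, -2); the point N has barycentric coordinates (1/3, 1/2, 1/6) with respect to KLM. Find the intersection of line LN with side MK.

(3, -8/3)

Line LN meets MK where the L-coordinate vanishes; zeroing N's L-weight and renormalizing leaves M, K-weights 1/6 : 1/3 → (1/3, 2/3).
So J = (1/3)·M + (2/3)·K = (3, -8/3).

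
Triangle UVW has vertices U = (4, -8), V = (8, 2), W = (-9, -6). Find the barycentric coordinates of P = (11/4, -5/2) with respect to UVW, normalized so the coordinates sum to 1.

Signed area of the reference triangle: [UVW] = ½·(4·(2−(-6)) + 8·(-6−(-8)) + (-9)·(-8−2)) = ½·(32 + 16 + 90) = 69.
[PVW] = ½·((11/4)·(2−(-6)) + 8·(-6−(-5/2)) + (-9)·(-5/2−2)) = ½·(22 − 28 + 81/2) = 69/4, so the U-coordinate is (69/4)/69 = 1/4.
[UPW] = ½·(4·(-5/2−(-6)) + (11/4)·(-6−(-8)) + (-9)·(-8−(-5/2))) = ½·(14 + 11/2 + 99/2) = 69/2, so the V-coordinate is 1/2.
[UVP] = ½·(4·(2−(-5/2)) + 8·(-5/2−(-8)) + (11/4)·(-8−2)) = ½·(18 + 44 − 55/2) = 69/4, so the W-coordinate is 1/4.

(1/4, 1/2, 1/4)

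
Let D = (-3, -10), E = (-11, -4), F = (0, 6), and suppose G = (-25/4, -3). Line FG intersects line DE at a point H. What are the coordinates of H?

(-25/3, -6)

Barycentric coordinates of G with respect to DEF: (1/4, 1/2, 1/4).
On side DE the F-coordinate is zero; dropping G's F-weight 1/4 and renormalizing the remaining 1/4 : 1/2 gives weights 1/3, 2/3 on D, E.
H = (1/3)·(-3, -10) + (2/3)·(-11, -4) = (-25/3, -6).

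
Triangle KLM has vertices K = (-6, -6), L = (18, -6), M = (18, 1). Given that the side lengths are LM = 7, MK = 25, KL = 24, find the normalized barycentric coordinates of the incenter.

(1/8, 25/56, 3/7)

The incenter has barycentric coordinates proportional to the opposite side lengths: (7 : 25 : 24).
Normalizing by 7+25+24 = 56 gives (1/8, 25/56, 3/7).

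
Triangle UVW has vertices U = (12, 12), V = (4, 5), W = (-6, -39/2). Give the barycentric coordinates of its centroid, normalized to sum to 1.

The centroid is the average of the vertices, so each weight is 1/3.

(1/3, 1/3, 1/3)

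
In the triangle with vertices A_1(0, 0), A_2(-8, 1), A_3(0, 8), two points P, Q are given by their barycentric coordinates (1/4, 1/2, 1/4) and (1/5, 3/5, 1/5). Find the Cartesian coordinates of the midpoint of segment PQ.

(-22/5, 47/20)

Barycentric coordinates of the midpoint are the average: (9/40, 11/20, 9/40).
Converting: (9/40)·A_1 + (11/20)·A_2 + (9/40)·A_3 = (-22/5, 47/20).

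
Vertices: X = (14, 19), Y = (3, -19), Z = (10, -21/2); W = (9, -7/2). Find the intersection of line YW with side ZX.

Barycentric coordinates of W with respect to XYZ: (1/3, 1/3, 1/3).
On side ZX the Y-coordinate is zero; dropping W's Y-weight 1/3 and renormalizing the remaining 1/3 : 1/3 gives weights 1/2, 1/2 on Z, X.
V = (1/2)·(10, -21/2) + (1/2)·(14, 19) = (12, 17/4).

(12, 17/4)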